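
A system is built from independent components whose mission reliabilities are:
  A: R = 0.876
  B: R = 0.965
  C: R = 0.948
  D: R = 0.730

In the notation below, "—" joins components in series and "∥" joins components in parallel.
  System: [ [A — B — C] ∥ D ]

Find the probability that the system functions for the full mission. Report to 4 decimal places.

0.9464

Series (A, B, and C): 0.876000 × 0.965000 × 0.948000 = 0.801382
Parallel ([0.801382] and D): 1 − (1 − 0.801382)(1 − 0.730000) = 0.9464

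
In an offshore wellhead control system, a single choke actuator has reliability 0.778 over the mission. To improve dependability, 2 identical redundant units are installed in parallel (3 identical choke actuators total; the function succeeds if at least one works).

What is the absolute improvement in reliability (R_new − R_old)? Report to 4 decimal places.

0.2111

R_before = 0.778
R_after = 1 − (1 − 0.778)^3 = 0.9891
ΔR = 0.9891 − 0.778 = 0.2111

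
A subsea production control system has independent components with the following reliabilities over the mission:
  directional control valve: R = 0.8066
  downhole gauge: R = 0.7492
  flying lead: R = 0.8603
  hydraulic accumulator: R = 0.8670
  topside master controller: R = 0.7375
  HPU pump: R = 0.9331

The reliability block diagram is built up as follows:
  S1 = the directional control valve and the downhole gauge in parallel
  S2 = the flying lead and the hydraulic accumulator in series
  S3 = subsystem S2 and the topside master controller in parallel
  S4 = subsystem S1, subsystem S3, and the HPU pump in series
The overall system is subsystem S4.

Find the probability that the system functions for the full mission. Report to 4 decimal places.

0.8286

Parallel (directional control valve and downhole gauge): 1 − (1 − 0.806600)(1 − 0.749200) = 0.951495
Series (flying lead and hydraulic accumulator): 0.860300 × 0.867000 = 0.745880
Parallel ([0.745880] and topside master controller): 1 − (1 − 0.745880)(1 − 0.737500) = 0.933294
Series ([0.951495], [0.933294], and HPU pump): 0.951495 × 0.933294 × 0.933100 = 0.8286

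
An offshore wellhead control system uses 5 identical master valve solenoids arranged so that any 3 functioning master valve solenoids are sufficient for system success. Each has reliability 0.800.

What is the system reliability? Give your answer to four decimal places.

R = Σ_{i=3}^{5} C(5,i) p^i (1−p)^{5−i} with p = 0.800
C(5,3)·0.800^3·0.200^2 = 0.204800
C(5,4)·0.800^4·0.200^1 = 0.409600
C(5,5)·0.800^5·0.200^0 = 0.327680
Sum = 0.9421

0.9421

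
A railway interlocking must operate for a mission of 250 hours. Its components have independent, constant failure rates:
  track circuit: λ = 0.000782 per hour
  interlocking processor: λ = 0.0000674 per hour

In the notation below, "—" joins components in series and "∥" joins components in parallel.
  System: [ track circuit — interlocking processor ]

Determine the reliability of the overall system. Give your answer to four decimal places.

R(track circuit) = exp(−0.000782 × 250) = 0.822423
R(interlocking processor) = exp(−0.0000674 × 250) = 0.983291
Series (track circuit and interlocking processor): 0.822423 × 0.983291 = 0.8087

0.8087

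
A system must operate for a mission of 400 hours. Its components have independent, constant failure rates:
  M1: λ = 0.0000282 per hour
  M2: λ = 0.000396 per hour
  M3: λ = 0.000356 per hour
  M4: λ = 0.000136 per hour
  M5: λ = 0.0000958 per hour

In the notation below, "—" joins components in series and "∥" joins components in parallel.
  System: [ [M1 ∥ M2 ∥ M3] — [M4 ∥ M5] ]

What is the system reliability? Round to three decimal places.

R(M1) = exp(−0.0000282 × 400) = 0.98878
R(M2) = exp(−0.000396 × 400) = 0.85351
R(M3) = exp(−0.000356 × 400) = 0.86727
R(M4) = exp(−0.000136 × 400) = 0.94705
R(M5) = exp(−0.0000958 × 400) = 0.96240
Parallel (M1, M2, and M3): 1 − (1 − 0.98878)(1 − 0.85351)(1 − 0.86727) = 0.99978
Parallel (M4 and M5): 1 − (1 − 0.94705)(1 − 0.96240) = 0.99801
Series ([0.99978] and [0.99801]): 0.99978 × 0.99801 = 0.998

0.998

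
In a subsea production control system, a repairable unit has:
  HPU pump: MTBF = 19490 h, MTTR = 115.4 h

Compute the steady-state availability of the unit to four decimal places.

0.9941

A(HPU pump) = MTBF/(MTBF+MTTR) = 19490/(19490+115.4) = 0.9941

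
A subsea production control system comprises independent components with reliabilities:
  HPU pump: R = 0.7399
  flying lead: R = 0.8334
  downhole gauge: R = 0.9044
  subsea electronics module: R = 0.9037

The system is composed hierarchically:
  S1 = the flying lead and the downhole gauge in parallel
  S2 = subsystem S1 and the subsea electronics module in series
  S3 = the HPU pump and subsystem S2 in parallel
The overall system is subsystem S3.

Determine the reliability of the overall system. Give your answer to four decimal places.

Parallel (flying lead and downhole gauge): 1 − (1 − 0.833400)(1 − 0.904400) = 0.984073
Series ([0.984073] and subsea electronics module): 0.984073 × 0.903700 = 0.889307
Parallel (HPU pump and [0.889307]): 1 − (1 − 0.739900)(1 − 0.889307) = 0.9712

0.9712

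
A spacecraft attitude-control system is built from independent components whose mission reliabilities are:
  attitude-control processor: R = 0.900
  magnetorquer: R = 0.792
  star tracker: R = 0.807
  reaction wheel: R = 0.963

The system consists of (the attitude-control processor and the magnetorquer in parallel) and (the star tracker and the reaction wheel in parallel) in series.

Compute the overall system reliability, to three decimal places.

0.972

Parallel (attitude-control processor and magnetorquer): 1 − (1 − 0.90000)(1 − 0.79200) = 0.97920
Parallel (star tracker and reaction wheel): 1 − (1 − 0.80700)(1 − 0.96300) = 0.99286
Series ([0.97920] and [0.99286]): 0.97920 × 0.99286 = 0.972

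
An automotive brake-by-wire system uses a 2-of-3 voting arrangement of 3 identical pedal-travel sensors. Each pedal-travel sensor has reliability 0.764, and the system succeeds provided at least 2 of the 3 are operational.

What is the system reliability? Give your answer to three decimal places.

R = Σ_{i=2}^{3} C(3,i) p^i (1−p)^{3−i} with p = 0.764
C(3,2)·0.764^2·0.236^1 = 0.41326
C(3,3)·0.764^3·0.236^0 = 0.44594
Sum = 0.859

0.859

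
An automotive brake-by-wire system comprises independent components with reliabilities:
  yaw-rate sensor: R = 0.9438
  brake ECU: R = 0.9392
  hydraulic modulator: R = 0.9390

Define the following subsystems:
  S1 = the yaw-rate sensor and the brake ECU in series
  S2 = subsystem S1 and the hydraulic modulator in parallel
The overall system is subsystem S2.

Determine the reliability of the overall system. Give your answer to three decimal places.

0.993

Series (yaw-rate sensor and brake ECU): 0.94380 × 0.93920 = 0.88642
Parallel ([0.88642] and hydraulic modulator): 1 − (1 − 0.88642)(1 − 0.93900) = 0.993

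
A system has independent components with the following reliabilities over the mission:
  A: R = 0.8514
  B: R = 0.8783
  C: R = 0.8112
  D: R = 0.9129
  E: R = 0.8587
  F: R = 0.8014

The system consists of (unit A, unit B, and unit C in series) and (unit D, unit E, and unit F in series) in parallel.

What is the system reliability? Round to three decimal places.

Series (A, B, and C): 0.85140 × 0.87830 × 0.81120 = 0.60660
Series (D, E, and F): 0.91290 × 0.85870 × 0.80140 = 0.62822
Parallel ([0.60660] and [0.62822]): 1 − (1 − 0.60660)(1 − 0.62822) = 0.854

0.854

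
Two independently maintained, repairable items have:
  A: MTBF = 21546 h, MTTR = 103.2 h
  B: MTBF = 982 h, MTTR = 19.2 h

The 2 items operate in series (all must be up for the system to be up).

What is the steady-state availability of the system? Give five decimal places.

A(A) = MTBF/(MTBF+MTTR) = 21546/(21546+103.2) = 0.995233
A(B) = MTBF/(MTBF+MTTR) = 982/(982+19.2) = 0.980823
Series availability: 0.995233 × 0.980823 = 0.97615

0.97615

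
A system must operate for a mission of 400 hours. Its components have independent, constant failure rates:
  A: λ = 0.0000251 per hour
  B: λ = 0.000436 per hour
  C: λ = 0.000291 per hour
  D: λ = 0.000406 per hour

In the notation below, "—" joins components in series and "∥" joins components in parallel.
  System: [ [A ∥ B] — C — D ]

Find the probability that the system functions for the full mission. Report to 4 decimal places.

0.7555

R(A) = exp(−0.0000251 × 400) = 0.990010
R(B) = exp(−0.000436 × 400) = 0.839961
R(C) = exp(−0.000291 × 400) = 0.890119
R(D) = exp(−0.000406 × 400) = 0.850101
Parallel (A and B): 1 − (1 − 0.990010)(1 − 0.839961) = 0.998401
Series ([0.998401], C, and D): 0.998401 × 0.890119 × 0.850101 = 0.7555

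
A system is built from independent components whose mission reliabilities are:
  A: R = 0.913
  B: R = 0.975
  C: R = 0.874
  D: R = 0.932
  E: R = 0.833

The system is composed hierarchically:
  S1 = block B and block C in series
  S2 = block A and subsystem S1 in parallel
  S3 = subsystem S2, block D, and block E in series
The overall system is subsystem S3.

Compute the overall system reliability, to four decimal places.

Series (B and C): 0.975000 × 0.874000 = 0.852150
Parallel (A and [0.852150]): 1 − (1 − 0.913000)(1 − 0.852150) = 0.987137
Series ([0.987137], D, and E): 0.987137 × 0.932000 × 0.833000 = 0.7664

0.7664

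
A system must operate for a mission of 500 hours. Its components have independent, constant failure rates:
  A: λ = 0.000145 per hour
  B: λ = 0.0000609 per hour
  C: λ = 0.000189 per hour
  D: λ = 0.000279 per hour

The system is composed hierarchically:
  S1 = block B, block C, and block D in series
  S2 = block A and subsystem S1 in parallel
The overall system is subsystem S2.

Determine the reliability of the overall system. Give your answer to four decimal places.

R(A) = exp(−0.000145 × 500) = 0.930066
R(B) = exp(−0.0000609 × 500) = 0.970009
R(C) = exp(−0.000189 × 500) = 0.909828
R(D) = exp(−0.000279 × 500) = 0.869793
Series (B, C, and D): 0.970009 × 0.909828 × 0.869793 = 0.767628
Parallel (A and [0.767628]): 1 − (1 − 0.930066)(1 − 0.767628) = 0.9837

0.9837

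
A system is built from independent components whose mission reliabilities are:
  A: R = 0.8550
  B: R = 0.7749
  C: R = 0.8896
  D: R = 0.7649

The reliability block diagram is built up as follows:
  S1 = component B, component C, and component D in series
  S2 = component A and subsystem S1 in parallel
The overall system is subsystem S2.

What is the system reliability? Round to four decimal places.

Series (B, C, and D): 0.774900 × 0.889600 × 0.764900 = 0.527285
Parallel (A and [0.527285]): 1 − (1 − 0.855000)(1 − 0.527285) = 0.9315

0.9315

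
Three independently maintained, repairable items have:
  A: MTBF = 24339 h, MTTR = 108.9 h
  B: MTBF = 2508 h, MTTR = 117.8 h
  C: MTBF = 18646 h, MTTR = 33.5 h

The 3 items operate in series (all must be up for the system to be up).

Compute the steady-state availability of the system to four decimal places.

A(A) = MTBF/(MTBF+MTTR) = 24339/(24339+108.9) = 0.995546
A(B) = MTBF/(MTBF+MTTR) = 2508/(2508+117.8) = 0.955137
A(C) = MTBF/(MTBF+MTTR) = 18646/(18646+33.5) = 0.998207
Series availability: 0.995546 × 0.955137 × 0.998207 = 0.9492

0.9492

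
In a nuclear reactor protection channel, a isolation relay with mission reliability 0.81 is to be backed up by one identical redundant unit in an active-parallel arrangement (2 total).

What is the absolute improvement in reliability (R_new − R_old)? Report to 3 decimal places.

R_before = 0.81
R_after = 1 − (1 − 0.81)^2 = 0.964
ΔR = 0.964 − 0.81 = 0.154

0.154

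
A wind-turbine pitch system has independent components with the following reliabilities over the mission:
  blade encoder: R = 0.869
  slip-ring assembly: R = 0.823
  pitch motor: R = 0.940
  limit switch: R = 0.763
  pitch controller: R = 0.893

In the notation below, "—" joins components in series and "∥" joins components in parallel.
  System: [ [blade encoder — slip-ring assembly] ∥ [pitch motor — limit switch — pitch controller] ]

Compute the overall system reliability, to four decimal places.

0.8976

Series (blade encoder and slip-ring assembly): 0.869000 × 0.823000 = 0.715187
Series (pitch motor, limit switch, and pitch controller): 0.940000 × 0.763000 × 0.893000 = 0.640477
Parallel ([0.715187] and [0.640477]): 1 − (1 − 0.715187)(1 − 0.640477) = 0.8976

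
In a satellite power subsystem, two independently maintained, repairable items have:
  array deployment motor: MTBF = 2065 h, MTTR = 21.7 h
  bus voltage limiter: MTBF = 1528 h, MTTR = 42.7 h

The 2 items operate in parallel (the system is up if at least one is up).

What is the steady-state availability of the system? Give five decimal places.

A(array deployment motor) = MTBF/(MTBF+MTTR) = 2065/(2065+21.7) = 0.989601
A(bus voltage limiter) = MTBF/(MTBF+MTTR) = 1528/(1528+42.7) = 0.972815
Parallel availability: 1 − (1 − 0.989601)(1 − 0.972815) = 0.99972

0.99972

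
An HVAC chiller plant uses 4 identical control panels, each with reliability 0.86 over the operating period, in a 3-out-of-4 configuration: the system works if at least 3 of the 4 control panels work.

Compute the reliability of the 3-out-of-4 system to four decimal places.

0.9032

R = Σ_{i=3}^{4} C(4,i) p^i (1−p)^{4−i} with p = 0.86
C(4,3)·0.86^3·0.14^1 = 0.356191
C(4,4)·0.86^4·0.14^0 = 0.547008
Sum = 0.9032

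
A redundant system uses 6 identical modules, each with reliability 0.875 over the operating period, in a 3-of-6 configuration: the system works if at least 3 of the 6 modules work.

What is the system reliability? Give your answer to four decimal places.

0.9970

R = Σ_{i=3}^{6} C(6,i) p^i (1−p)^{6−i} with p = 0.875
C(6,3)·0.875^3·0.125^3 = 0.026169
C(6,4)·0.875^4·0.125^2 = 0.137386
C(6,5)·0.875^5·0.125^1 = 0.384682
C(6,6)·0.875^6·0.125^0 = 0.448795
Sum = 0.9970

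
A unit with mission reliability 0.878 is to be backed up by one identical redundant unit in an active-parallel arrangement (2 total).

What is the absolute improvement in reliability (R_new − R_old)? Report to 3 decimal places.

R_before = 0.878
R_after = 1 − (1 − 0.878)^2 = 0.985
ΔR = 0.985 − 0.878 = 0.107

0.107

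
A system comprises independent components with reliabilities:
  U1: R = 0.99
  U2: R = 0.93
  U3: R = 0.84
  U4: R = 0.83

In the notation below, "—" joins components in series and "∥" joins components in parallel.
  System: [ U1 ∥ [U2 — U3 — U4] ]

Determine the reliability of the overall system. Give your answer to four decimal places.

0.9965

Series (U2, U3, and U4): 0.930000 × 0.840000 × 0.830000 = 0.648396
Parallel (U1 and [0.648396]): 1 − (1 − 0.990000)(1 − 0.648396) = 0.9965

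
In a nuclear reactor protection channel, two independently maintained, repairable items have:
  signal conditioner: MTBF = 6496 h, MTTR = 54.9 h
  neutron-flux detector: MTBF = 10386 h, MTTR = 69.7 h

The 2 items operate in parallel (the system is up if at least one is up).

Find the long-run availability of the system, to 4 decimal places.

A(signal conditioner) = MTBF/(MTBF+MTTR) = 6496/(6496+54.9) = 0.991619
A(neutron-flux detector) = MTBF/(MTBF+MTTR) = 10386/(10386+69.7) = 0.993334
Parallel availability: 1 − (1 − 0.991619)(1 − 0.993334) = 0.9999

0.9999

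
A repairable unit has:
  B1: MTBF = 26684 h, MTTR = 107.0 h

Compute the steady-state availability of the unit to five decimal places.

A(B1) = MTBF/(MTBF+MTTR) = 26684/(26684+107.0) = 0.99601

0.99601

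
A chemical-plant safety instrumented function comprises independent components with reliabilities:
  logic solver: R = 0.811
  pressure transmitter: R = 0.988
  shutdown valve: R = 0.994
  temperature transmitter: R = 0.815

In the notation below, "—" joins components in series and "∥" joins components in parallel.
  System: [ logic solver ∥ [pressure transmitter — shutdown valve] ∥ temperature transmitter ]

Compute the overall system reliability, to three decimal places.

0.999

Series (pressure transmitter and shutdown valve): 0.98800 × 0.99400 = 0.98207
Parallel (logic solver, [0.98207], and temperature transmitter): 1 − (1 − 0.81100)(1 − 0.98207)(1 − 0.81500) = 0.999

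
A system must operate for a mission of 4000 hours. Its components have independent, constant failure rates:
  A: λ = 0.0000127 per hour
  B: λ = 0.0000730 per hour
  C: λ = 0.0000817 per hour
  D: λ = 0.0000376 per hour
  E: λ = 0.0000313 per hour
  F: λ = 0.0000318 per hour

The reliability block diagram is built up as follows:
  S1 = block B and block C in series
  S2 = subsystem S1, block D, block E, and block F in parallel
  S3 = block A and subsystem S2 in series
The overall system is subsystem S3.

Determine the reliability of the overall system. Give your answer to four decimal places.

0.9496

R(A) = exp(−0.0000127 × 4000) = 0.950469
R(B) = exp(−0.0000730 × 4000) = 0.746769
R(C) = exp(−0.0000817 × 4000) = 0.721228
R(D) = exp(−0.0000376 × 4000) = 0.860364
R(E) = exp(−0.0000313 × 4000) = 0.882320
R(F) = exp(−0.0000318 × 4000) = 0.880558
Series (B and C): 0.746769 × 0.721228 = 0.538591
Parallel ([0.538591], D, E, and F): 1 − (1 − 0.538591)(1 − 0.860364)(1 − 0.882320)(1 − 0.880558) = 0.999094
Series (A and [0.999094]): 0.950469 × 0.999094 = 0.9496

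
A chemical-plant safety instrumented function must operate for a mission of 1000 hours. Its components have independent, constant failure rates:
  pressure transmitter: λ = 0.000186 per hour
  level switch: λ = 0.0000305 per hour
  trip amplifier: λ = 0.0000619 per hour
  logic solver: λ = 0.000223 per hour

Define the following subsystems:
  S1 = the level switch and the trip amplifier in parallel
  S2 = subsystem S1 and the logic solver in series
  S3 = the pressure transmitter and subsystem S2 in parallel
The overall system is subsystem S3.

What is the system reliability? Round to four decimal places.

R(pressure transmitter) = exp(−0.000186 × 1000) = 0.830274
R(level switch) = exp(−0.0000305 × 1000) = 0.969960
R(trip amplifier) = exp(−0.0000619 × 1000) = 0.939977
R(logic solver) = exp(−0.000223 × 1000) = 0.800115
Parallel (level switch and trip amplifier): 1 − (1 − 0.969960)(1 − 0.939977) = 0.998197
Series ([0.998197] and logic solver): 0.998197 × 0.800115 = 0.798672
Parallel (pressure transmitter and [0.798672]): 1 − (1 − 0.830274)(1 − 0.798672) = 0.9658

0.9658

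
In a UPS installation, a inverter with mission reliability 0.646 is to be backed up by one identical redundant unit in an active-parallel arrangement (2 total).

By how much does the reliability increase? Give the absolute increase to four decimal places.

0.2287

R_before = 0.646
R_after = 1 − (1 − 0.646)^2 = 0.8747
ΔR = 0.8747 − 0.646 = 0.2287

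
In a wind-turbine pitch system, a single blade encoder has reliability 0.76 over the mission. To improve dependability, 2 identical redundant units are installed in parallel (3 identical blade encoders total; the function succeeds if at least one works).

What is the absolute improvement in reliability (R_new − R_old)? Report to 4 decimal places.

R_before = 0.76
R_after = 1 − (1 − 0.76)^3 = 0.9862
ΔR = 0.9862 − 0.76 = 0.2262

0.2262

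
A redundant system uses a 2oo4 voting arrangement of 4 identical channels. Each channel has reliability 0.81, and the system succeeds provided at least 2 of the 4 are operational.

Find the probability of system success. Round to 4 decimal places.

0.9765

R = Σ_{i=2}^{4} C(4,i) p^i (1−p)^{4−i} with p = 0.81
C(4,2)·0.81^2·0.19^2 = 0.142111
C(4,3)·0.81^3·0.19^1 = 0.403895
C(4,4)·0.81^4·0.19^0 = 0.430467
Sum = 0.9765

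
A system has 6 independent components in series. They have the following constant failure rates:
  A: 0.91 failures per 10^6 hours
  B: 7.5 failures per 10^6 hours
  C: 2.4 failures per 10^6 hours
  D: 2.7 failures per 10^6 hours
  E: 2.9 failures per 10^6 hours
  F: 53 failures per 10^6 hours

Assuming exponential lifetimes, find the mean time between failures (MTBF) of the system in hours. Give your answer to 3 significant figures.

Series of exponential components: λ_sys = Σ λ_i
λ_sys = 0.00000091 + 0.0000075 + 0.0000024 + 0.0000027 + 0.0000029 + 0.000053 = 6.9410e-05 /h
MTBF = 1 / λ_sys = 14400 h

14400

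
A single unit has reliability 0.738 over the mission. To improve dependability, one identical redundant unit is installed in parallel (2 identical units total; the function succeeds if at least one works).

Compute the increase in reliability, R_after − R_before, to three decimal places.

0.193

R_before = 0.738
R_after = 1 − (1 − 0.738)^2 = 0.931
ΔR = 0.931 − 0.738 = 0.193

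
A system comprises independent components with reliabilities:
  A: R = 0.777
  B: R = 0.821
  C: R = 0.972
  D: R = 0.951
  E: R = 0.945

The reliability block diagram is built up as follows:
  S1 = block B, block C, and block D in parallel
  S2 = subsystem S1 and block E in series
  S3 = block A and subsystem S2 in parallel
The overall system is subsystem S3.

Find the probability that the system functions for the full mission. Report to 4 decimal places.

0.9877

Parallel (B, C, and D): 1 − (1 − 0.821000)(1 − 0.972000)(1 − 0.951000) = 0.999754
Series ([0.999754] and E): 0.999754 × 0.945000 = 0.944768
Parallel (A and [0.944768]): 1 − (1 − 0.777000)(1 − 0.944768) = 0.9877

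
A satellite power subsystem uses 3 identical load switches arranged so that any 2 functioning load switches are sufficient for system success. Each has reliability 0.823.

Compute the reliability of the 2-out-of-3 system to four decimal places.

0.9171

R = Σ_{i=2}^{3} C(3,i) p^i (1−p)^{3−i} with p = 0.823
C(3,2)·0.823^2·0.177^1 = 0.359662
C(3,3)·0.823^3·0.177^0 = 0.557442
Sum = 0.9171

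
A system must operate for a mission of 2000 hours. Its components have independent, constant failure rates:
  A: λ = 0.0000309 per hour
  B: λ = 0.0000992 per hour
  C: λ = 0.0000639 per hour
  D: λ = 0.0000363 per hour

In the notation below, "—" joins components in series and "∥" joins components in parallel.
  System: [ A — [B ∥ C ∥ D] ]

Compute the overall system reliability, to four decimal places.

R(A) = exp(−0.0000309 × 2000) = 0.940071
R(B) = exp(−0.0000992 × 2000) = 0.820042
R(C) = exp(−0.0000639 × 2000) = 0.880029
R(D) = exp(−0.0000363 × 2000) = 0.929973
Parallel (B, C, and D): 1 − (1 − 0.820042)(1 − 0.880029)(1 − 0.929973) = 0.998488
Series (A and [0.998488]): 0.940071 × 0.998488 = 0.9386

0.9386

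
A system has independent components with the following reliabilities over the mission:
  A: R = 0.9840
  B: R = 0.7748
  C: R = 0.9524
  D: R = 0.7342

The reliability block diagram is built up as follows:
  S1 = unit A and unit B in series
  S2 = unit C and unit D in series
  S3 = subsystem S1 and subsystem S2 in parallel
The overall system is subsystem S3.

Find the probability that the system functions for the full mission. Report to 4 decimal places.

0.9285

Series (A and B): 0.984000 × 0.774800 = 0.762403
Series (C and D): 0.952400 × 0.734200 = 0.699252
Parallel ([0.762403] and [0.699252]): 1 − (1 − 0.762403)(1 − 0.699252) = 0.9285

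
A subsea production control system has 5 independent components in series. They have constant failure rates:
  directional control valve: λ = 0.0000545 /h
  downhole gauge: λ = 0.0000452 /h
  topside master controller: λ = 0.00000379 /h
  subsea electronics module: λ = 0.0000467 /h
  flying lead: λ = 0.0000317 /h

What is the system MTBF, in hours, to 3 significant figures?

Series of exponential components: λ_sys = Σ λ_i
λ_sys = 0.0000545 + 0.0000452 + 0.00000379 + 0.0000467 + 0.0000317 = 1.8189e-04 /h
MTBF = 1 / λ_sys = 5500 h

5500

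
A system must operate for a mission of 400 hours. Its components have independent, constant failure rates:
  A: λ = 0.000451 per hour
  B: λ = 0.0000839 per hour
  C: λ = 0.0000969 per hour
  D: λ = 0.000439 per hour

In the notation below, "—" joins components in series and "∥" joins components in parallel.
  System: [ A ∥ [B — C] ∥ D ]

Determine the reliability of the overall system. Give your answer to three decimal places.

0.998

R(A) = exp(−0.000451 × 400) = 0.83494
R(B) = exp(−0.0000839 × 400) = 0.96700
R(C) = exp(−0.0000969 × 400) = 0.96198
R(D) = exp(−0.000439 × 400) = 0.83895
Series (B and C): 0.96700 × 0.96198 = 0.93023
Parallel (A, [0.93023], and D): 1 − (1 − 0.83494)(1 − 0.93023)(1 − 0.83895) = 0.998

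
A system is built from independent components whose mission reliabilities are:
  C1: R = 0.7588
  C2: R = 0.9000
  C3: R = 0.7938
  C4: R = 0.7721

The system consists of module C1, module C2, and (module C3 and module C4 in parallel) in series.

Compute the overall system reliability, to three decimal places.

0.651

Parallel (C3 and C4): 1 − (1 − 0.79380)(1 − 0.77210) = 0.95301
Series (C1, C2, and [0.95301]): 0.75880 × 0.90000 × 0.95301 = 0.651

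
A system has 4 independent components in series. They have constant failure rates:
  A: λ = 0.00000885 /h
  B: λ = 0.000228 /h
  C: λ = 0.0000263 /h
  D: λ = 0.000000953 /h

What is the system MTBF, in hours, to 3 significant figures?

Series of exponential components: λ_sys = Σ λ_i
λ_sys = 0.00000885 + 0.000228 + 0.0000263 + 0.000000953 = 2.6410e-04 /h
MTBF = 1 / λ_sys = 3790 h

3790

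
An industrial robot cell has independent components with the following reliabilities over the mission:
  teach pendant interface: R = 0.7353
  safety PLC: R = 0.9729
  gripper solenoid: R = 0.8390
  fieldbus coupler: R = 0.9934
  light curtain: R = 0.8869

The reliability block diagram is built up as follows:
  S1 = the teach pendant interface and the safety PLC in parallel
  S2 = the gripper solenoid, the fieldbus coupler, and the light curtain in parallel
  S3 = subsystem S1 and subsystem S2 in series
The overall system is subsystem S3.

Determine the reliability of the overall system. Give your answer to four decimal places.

0.9927

Parallel (teach pendant interface and safety PLC): 1 − (1 − 0.735300)(1 − 0.972900) = 0.992827
Parallel (gripper solenoid, fieldbus coupler, and light curtain): 1 − (1 − 0.839000)(1 − 0.993400)(1 − 0.886900) = 0.999880
Series ([0.992827] and [0.999880]): 0.992827 × 0.999880 = 0.9927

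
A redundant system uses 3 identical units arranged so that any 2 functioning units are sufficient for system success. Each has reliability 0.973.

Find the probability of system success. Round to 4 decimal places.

R = Σ_{i=2}^{3} C(3,i) p^i (1−p)^{3−i} with p = 0.973
C(3,2)·0.973^2·0.027^1 = 0.076685
C(3,3)·0.973^3·0.027^0 = 0.921167
Sum = 0.9979

0.9979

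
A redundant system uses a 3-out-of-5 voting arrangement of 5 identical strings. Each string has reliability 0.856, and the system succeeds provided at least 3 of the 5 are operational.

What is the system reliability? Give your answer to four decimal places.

0.9762

R = Σ_{i=3}^{5} C(5,i) p^i (1−p)^{5−i} with p = 0.856
C(5,3)·0.856^3·0.144^2 = 0.130061
C(5,4)·0.856^4·0.144^1 = 0.386569
C(5,5)·0.856^5·0.144^0 = 0.459588
Sum = 0.9762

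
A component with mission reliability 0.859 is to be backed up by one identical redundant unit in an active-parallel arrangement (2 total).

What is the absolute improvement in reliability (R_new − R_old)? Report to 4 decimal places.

R_before = 0.859
R_after = 1 − (1 − 0.859)^2 = 0.9801
ΔR = 0.9801 − 0.859 = 0.1211

0.1211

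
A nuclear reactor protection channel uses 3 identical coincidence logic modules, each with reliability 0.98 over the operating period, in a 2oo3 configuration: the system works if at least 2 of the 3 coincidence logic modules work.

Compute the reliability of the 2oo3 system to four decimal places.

R = Σ_{i=2}^{3} C(3,i) p^i (1−p)^{3−i} with p = 0.98
C(3,2)·0.98^2·0.02^1 = 0.057624
C(3,3)·0.98^3·0.02^0 = 0.941192
Sum = 0.9988

0.9988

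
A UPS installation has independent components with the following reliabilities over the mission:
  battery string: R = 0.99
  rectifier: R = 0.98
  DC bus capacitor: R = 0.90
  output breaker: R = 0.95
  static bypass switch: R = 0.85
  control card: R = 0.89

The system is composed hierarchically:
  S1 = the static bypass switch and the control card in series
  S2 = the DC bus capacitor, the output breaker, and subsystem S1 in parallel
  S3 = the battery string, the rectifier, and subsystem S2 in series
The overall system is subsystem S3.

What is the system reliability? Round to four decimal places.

0.9690

Series (static bypass switch and control card): 0.850000 × 0.890000 = 0.756500
Parallel (DC bus capacitor, output breaker, and [0.756500]): 1 − (1 − 0.900000)(1 − 0.950000)(1 − 0.756500) = 0.998783
Series (battery string, rectifier, and [0.998783]): 0.990000 × 0.980000 × 0.998783 = 0.9690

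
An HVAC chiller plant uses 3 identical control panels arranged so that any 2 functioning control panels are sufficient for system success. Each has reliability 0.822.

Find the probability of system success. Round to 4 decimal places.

R = Σ_{i=2}^{3} C(3,i) p^i (1−p)^{3−i} with p = 0.822
C(3,2)·0.822^2·0.178^1 = 0.360815
C(3,3)·0.822^3·0.178^0 = 0.555412
Sum = 0.9162

0.9162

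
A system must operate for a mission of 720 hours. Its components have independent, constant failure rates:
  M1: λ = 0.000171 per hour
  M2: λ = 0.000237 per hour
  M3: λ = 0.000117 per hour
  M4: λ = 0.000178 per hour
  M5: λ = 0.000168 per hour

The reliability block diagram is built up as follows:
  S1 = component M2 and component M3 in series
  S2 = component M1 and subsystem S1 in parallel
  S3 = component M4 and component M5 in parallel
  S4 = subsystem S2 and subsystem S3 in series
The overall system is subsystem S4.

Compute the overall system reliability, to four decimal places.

R(M1) = exp(−0.000171 × 720) = 0.884158
R(M2) = exp(−0.000237 × 720) = 0.843125
R(M3) = exp(−0.000117 × 720) = 0.919211
R(M4) = exp(−0.000178 × 720) = 0.879713
R(M5) = exp(−0.000168 × 720) = 0.886069
Series (M2 and M3): 0.843125 × 0.919211 = 0.775010
Parallel (M1 and [0.775010]): 1 − (1 − 0.884158)(1 − 0.775010) = 0.973937
Parallel (M4 and M5): 1 − (1 − 0.879713)(1 − 0.886069) = 0.986296
Series ([0.973937] and [0.986296]): 0.973937 × 0.986296 = 0.9606

0.9606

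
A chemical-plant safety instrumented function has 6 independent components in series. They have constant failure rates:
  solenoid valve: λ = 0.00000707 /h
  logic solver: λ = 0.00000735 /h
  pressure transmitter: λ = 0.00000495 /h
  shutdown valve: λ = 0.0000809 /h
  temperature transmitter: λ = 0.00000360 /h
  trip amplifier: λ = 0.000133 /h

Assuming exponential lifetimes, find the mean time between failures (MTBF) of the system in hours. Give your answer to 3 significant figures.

4220

Series of exponential components: λ_sys = Σ λ_i
λ_sys = 0.00000707 + 0.00000735 + 0.00000495 + 0.0000809 + 0.00000360 + 0.000133 = 2.3687e-04 /h
MTBF = 1 / λ_sys = 4220 h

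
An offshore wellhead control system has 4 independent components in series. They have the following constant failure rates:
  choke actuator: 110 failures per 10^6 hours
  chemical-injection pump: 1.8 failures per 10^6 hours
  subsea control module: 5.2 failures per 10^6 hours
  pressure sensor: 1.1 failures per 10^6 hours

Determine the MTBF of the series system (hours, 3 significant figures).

Series of exponential components: λ_sys = Σ λ_i
λ_sys = 0.00011 + 0.0000018 + 0.0000052 + 0.0000011 = 1.1810e-04 /h
MTBF = 1 / λ_sys = 8470 h

8470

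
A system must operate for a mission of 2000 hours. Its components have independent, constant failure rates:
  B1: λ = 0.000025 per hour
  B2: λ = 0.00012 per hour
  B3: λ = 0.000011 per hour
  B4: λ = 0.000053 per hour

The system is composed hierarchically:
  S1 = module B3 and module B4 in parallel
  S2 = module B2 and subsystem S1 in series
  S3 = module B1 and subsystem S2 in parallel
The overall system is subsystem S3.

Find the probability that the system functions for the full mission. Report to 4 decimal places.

R(B1) = exp(−0.000025 × 2000) = 0.951229
R(B2) = exp(−0.00012 × 2000) = 0.786628
R(B3) = exp(−0.000011 × 2000) = 0.978240
R(B4) = exp(−0.000053 × 2000) = 0.899425
Parallel (B3 and B4): 1 − (1 − 0.978240)(1 − 0.899425) = 0.997811
Series (B2 and [0.997811]): 0.786628 × 0.997811 = 0.784906
Parallel (B1 and [0.784906]): 1 − (1 − 0.951229)(1 − 0.784906) = 0.9895

0.9895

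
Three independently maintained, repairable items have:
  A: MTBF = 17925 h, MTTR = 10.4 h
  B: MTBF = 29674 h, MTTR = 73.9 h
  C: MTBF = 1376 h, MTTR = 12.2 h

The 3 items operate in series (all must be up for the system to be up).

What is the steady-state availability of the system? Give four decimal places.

0.9882

A(A) = MTBF/(MTBF+MTTR) = 17925/(17925+10.4) = 0.999420
A(B) = MTBF/(MTBF+MTTR) = 29674/(29674+73.9) = 0.997516
A(C) = MTBF/(MTBF+MTTR) = 1376/(1376+12.2) = 0.991212
Series availability: 0.999420 × 0.997516 × 0.991212 = 0.9882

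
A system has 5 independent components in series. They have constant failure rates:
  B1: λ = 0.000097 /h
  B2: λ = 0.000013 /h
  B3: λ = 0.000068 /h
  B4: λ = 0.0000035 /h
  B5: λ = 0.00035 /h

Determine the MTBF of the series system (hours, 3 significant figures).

Series of exponential components: λ_sys = Σ λ_i
λ_sys = 0.000097 + 0.000013 + 0.000068 + 0.0000035 + 0.00035 = 5.3150e-04 /h
MTBF = 1 / λ_sys = 1880 h

1880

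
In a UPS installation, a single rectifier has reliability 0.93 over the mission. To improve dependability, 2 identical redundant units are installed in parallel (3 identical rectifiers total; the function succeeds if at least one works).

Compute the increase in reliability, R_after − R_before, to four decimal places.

R_before = 0.93
R_after = 1 − (1 − 0.93)^3 = 0.9997
ΔR = 0.9997 − 0.93 = 0.0697

0.0697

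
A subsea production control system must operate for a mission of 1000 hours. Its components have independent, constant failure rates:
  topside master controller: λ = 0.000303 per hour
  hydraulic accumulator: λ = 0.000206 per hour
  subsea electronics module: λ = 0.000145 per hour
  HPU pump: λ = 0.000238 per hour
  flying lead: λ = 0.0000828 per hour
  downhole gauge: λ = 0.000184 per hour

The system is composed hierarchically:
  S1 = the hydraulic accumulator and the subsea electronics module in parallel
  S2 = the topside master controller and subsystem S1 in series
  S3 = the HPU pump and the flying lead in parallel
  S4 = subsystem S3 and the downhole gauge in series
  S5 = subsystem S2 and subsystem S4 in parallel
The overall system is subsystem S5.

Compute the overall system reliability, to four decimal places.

R(topside master controller) = exp(−0.000303 × 1000) = 0.738599
R(hydraulic accumulator) = exp(−0.000206 × 1000) = 0.813833
R(subsea electronics module) = exp(−0.000145 × 1000) = 0.865022
R(HPU pump) = exp(−0.000238 × 1000) = 0.788203
R(flying lead) = exp(−0.0000828 × 1000) = 0.920535
R(downhole gauge) = exp(−0.000184 × 1000) = 0.831936
Parallel (hydraulic accumulator and subsea electronics module): 1 − (1 − 0.813833)(1 − 0.865022) = 0.974872
Series (topside master controller and [0.974872]): 0.738599 × 0.974872 = 0.720039
Parallel (HPU pump and flying lead): 1 − (1 − 0.788203)(1 − 0.920535) = 0.983170
Series ([0.983170] and downhole gauge): 0.983170 × 0.831936 = 0.817935
Parallel ([0.720039] and [0.817935]): 1 − (1 − 0.720039)(1 − 0.817935) = 0.9490

0.9490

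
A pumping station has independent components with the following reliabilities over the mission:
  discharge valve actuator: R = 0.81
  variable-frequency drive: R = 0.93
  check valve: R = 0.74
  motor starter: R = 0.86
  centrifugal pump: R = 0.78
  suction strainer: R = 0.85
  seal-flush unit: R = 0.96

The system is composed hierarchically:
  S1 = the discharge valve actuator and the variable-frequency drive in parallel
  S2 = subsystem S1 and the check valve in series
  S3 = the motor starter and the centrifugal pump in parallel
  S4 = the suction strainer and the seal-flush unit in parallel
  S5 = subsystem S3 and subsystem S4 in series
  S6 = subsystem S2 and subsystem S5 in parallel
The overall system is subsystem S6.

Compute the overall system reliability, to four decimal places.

Parallel (discharge valve actuator and variable-frequency drive): 1 − (1 − 0.810000)(1 − 0.930000) = 0.986700
Series ([0.986700] and check valve): 0.986700 × 0.740000 = 0.730158
Parallel (motor starter and centrifugal pump): 1 − (1 − 0.860000)(1 − 0.780000) = 0.969200
Parallel (suction strainer and seal-flush unit): 1 − (1 − 0.850000)(1 − 0.960000) = 0.994000
Series ([0.969200] and [0.994000]): 0.969200 × 0.994000 = 0.963385
Parallel ([0.730158] and [0.963385]): 1 − (1 − 0.730158)(1 − 0.963385) = 0.9901

0.9901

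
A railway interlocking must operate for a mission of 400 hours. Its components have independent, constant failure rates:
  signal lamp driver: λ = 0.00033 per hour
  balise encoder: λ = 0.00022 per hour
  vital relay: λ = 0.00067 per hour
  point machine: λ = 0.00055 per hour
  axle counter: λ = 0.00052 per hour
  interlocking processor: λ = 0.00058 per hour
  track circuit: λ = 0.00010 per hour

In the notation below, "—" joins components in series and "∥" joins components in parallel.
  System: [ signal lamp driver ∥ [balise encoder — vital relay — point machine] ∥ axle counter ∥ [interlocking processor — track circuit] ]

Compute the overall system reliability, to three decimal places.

R(signal lamp driver) = exp(−0.00033 × 400) = 0.87634
R(balise encoder) = exp(−0.00022 × 400) = 0.91576
R(vital relay) = exp(−0.00067 × 400) = 0.76491
R(point machine) = exp(−0.00055 × 400) = 0.80252
R(axle counter) = exp(−0.00052 × 400) = 0.81221
R(interlocking processor) = exp(−0.00058 × 400) = 0.79295
R(track circuit) = exp(−0.00010 × 400) = 0.96079
Series (balise encoder, vital relay, and point machine): 0.91576 × 0.76491 × 0.80252 = 0.56214
Series (interlocking processor and track circuit): 0.79295 × 0.96079 = 0.76186
Parallel (signal lamp driver, [0.56214], axle counter, and [0.76186]): 1 − (1 − 0.87634)(1 − 0.56214)(1 − 0.81221)(1 − 0.76186) = 0.998

0.998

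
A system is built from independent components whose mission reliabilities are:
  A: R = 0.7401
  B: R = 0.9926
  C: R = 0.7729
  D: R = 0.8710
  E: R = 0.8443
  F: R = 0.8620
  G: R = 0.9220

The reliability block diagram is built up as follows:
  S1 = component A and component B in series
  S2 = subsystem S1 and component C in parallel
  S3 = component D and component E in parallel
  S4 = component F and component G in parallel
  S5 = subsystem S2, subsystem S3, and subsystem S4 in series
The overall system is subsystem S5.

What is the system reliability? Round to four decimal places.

Series (A and B): 0.740100 × 0.992600 = 0.734623
Parallel ([0.734623] and C): 1 − (1 − 0.734623)(1 − 0.772900) = 0.939733
Parallel (D and E): 1 − (1 − 0.871000)(1 − 0.844300) = 0.979915
Parallel (F and G): 1 − (1 − 0.862000)(1 − 0.922000) = 0.989236
Series ([0.939733], [0.979915], and [0.989236]): 0.939733 × 0.979915 × 0.989236 = 0.9109

0.9109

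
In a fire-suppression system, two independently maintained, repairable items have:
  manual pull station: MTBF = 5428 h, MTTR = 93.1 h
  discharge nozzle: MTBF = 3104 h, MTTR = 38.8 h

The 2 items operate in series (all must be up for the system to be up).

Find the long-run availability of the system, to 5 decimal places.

0.97100

A(manual pull station) = MTBF/(MTBF+MTTR) = 5428/(5428+93.1) = 0.983137
A(discharge nozzle) = MTBF/(MTBF+MTTR) = 3104/(3104+38.8) = 0.987654
Series availability: 0.983137 × 0.987654 = 0.97100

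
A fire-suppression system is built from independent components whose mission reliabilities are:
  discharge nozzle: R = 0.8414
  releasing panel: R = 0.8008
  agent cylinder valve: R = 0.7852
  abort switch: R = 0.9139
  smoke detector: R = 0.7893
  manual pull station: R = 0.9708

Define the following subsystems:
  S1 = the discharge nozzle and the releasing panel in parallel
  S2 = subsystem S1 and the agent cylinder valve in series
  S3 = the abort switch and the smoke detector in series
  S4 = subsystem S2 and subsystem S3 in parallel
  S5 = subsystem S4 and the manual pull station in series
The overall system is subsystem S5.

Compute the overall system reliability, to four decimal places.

0.9060

Parallel (discharge nozzle and releasing panel): 1 − (1 − 0.841400)(1 − 0.800800) = 0.968407
Series ([0.968407] and agent cylinder valve): 0.968407 × 0.785200 = 0.760393
Series (abort switch and smoke detector): 0.913900 × 0.789300 = 0.721341
Parallel ([0.760393] and [0.721341]): 1 − (1 − 0.760393)(1 − 0.721341) = 0.933231
Series ([0.933231] and manual pull station): 0.933231 × 0.970800 = 0.9060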